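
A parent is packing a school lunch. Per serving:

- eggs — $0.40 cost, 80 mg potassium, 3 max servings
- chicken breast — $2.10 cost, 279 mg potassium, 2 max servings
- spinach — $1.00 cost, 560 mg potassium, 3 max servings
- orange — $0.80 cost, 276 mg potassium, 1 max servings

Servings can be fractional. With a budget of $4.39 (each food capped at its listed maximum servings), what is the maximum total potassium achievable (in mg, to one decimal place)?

Potassium per dollar: spinach 560, orange 345, eggs 200, chicken breast 132.9.
Take 3 servings of spinach: spends $3.00, +1680.0 mg potassium (running total 1680.0 mg).
Take 1 serving of orange: spends $0.80, +276.0 mg potassium (running total 1956.0 mg).
Take 1.475 servings of eggs: spends $0.59, +118.0 mg potassium (running total 2074.0 mg).
Greedy by best ratio exhausts the cost allowance optimally: 2074.0 mg.

2074.0 mg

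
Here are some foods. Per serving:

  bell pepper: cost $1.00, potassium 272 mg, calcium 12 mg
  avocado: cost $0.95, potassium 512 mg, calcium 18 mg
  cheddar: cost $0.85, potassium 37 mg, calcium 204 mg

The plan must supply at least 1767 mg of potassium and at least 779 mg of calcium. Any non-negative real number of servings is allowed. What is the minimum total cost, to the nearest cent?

$6.04

An LP optimum is at a vertex; with two nutrient constraints at most two foods are used. Check each candidate.
bell pepper only: max(1767/272, 779/12) = 64.92 servings → $64.92.
avocado only: max(1767/512, 779/18) = 43.28 servings → $41.11.
cheddar only: max(1767/37, 779/204) = 47.76 servings → $40.59.
bell pepper + avocado: the both-tight solution has a negative serving — not a feasible corner.
bell pepper + cheddar with both tight: 6.025 servings and 3.464 servings → $8.97.
avocado + cheddar with both tight: 3.196 servings and 3.537 servings → $6.04.
Cheapest feasible corner: $6.04.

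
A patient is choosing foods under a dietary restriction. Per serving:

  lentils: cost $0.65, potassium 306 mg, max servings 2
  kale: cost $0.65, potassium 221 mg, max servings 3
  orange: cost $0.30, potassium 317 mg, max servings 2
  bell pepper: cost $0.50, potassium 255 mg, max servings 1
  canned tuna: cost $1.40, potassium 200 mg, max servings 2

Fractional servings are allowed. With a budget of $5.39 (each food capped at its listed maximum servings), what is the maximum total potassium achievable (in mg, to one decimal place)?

Potassium per dollar: orange 1057, bell pepper 510, lentils 470.8, kale 340, canned tuna 142.9.
Take 2 servings of orange: spends $0.60, +634.0 mg potassium (running total 634.0 mg).
Take 1 serving of bell pepper: spends $0.50, +255.0 mg potassium (running total 889.0 mg).
Take 2 servings of lentils: spends $1.30, +612.0 mg potassium (running total 1501.0 mg).
Take 3 servings of kale: spends $1.95, +663.0 mg potassium (running total 2164.0 mg).
Take 0.7429 servings of canned tuna: spends $1.04, +148.6 mg potassium (running total 2312.6 mg).
Filling greedily by potassium-per-dollar is optimal for one linear limit, giving 2312.6 mg.

2312.6 mg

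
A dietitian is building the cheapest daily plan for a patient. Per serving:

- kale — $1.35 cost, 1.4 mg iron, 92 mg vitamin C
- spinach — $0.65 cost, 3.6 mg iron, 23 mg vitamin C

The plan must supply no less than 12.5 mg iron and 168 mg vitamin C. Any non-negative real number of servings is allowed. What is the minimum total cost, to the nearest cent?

$3.42

kale only: max(12.5/1.4, 168/92) = 8.929 servings → $12.05.
spinach only: max(12.5/3.6, 168/23) = 7.304 servings → $4.75.
kale + spinach with both tight: 1.061 servings and 3.06 servings → $3.42.
The minimum over all feasible corners is $3.42.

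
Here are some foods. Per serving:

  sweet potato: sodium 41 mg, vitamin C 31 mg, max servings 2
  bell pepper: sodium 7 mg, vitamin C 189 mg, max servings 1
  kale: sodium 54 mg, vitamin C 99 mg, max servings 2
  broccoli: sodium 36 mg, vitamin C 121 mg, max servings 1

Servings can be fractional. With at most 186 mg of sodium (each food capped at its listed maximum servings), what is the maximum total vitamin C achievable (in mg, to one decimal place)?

Vitamin C per mg sodium: bell pepper 27, broccoli 3.361, kale 1.833, sweet potato 0.7561.
Take 1 serving of bell pepper: uses 7 mg sodium, +189.0 mg vitamin C (running total 189.0 mg).
Take 1 serving of broccoli: uses 36 mg sodium, +121.0 mg vitamin C (running total 310.0 mg).
Take 2 servings of kale: uses 108 mg sodium, +198.0 mg vitamin C (running total 508.0 mg).
Take 0.8537 servings of sweet potato: uses 35 mg sodium, +26.5 mg vitamin C (running total 534.5 mg).
Filling greedily by vitamin C-per-mg sodium is optimal for one linear limit, giving 534.5 mg.

534.5 mg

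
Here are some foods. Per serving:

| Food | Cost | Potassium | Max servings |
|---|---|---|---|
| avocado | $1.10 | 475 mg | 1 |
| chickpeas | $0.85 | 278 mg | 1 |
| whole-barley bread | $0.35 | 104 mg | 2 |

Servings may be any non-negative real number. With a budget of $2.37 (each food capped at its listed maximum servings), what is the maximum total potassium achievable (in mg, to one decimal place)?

877.8 mg

Potassium per dollar: avocado 431.8, chickpeas 327.1, whole-barley bread 297.1.
Take 1 serving of avocado: spends $1.10, +475.0 mg potassium (running total 475.0 mg).
Take 1 serving of chickpeas: spends $0.85, +278.0 mg potassium (running total 753.0 mg).
Take 1.2 servings of whole-barley bread: spends $0.42, +124.8 mg potassium (running total 877.8 mg).
Greedy by best ratio exhausts the cost allowance optimally: 877.8 mg.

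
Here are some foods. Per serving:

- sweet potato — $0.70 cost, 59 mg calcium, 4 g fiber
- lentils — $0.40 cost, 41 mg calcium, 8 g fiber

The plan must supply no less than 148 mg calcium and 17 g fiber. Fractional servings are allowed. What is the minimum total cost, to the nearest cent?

$1.44

For a min-cost LP with two ≥-constraints, a basic feasible solution has at most two positive variables.
sweet potato only: max(148/59, 17/4) = 4.25 servings → $2.98.
lentils only: max(148/41, 17/8) = 3.61 servings → $1.44.
sweet potato + lentils with both tight: 1.581 servings and 1.334 servings → $1.64.
Cheapest feasible corner: $1.44.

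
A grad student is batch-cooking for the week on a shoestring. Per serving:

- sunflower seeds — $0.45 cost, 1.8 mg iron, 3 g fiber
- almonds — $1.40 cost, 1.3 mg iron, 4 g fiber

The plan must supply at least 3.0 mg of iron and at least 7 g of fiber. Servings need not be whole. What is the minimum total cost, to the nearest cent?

Minimising a linear cost over {iron ≥ 3.0, fiber ≥ 7, servings ≥ 0} — the optimum is at a vertex, using one or two foods.
sunflower seeds only: max(3.0/1.8, 7/3) = 2.333 servings → $1.05.
almonds only: max(3.0/1.3, 7/4) = 2.308 servings → $3.23.
sunflower seeds + almonds with both tight: 0.8788 servings and 1.091 servings → $1.92.
So the least-cost plan costs $1.05.

$1.05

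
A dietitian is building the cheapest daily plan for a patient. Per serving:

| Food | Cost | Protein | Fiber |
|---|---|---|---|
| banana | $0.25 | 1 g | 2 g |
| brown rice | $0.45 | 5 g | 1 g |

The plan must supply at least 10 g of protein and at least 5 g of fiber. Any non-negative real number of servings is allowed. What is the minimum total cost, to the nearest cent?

banana only: max(10/1, 5/2) = 10 servings → $2.50.
brown rice only: max(10/5, 5/1) = 5 servings → $2.25.
banana + brown rice with both tight: 1.667 servings and 1.667 servings → $1.17.
Cheapest feasible corner: $1.17.

$1.17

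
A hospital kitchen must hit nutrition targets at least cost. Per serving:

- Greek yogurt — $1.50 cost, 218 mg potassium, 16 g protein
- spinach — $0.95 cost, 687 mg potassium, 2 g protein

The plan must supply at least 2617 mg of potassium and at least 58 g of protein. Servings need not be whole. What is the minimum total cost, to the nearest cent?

Greek yogurt only: max(2617/218, 58/16) = 12 servings → $18.01.
spinach only: max(2617/687, 58/2) = 29 servings → $27.55.
Greek yogurt + spinach with both tight: 3.279 servings and 2.769 servings → $7.55.
The minimum over all feasible corners is $7.55.

$7.55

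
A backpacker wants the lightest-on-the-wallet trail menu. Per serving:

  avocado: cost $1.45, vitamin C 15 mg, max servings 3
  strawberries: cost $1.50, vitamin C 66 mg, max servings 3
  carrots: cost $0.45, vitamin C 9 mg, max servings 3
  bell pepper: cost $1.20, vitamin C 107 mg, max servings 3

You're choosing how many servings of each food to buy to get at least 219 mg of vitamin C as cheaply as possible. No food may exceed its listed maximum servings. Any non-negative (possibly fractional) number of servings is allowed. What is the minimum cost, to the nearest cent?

Cost per mg of vitamin C: bell pepper $0.0112, strawberries $0.0227, carrots $0.0500, avocado $0.0967.
Take 2.047 servings of bell pepper: +219.0 mg vitamin C for $2.46 (total $2.46, still need 0.0 mg).
Filling from the cheapest source first is optimal under one linear minimum: $2.46.

$2.46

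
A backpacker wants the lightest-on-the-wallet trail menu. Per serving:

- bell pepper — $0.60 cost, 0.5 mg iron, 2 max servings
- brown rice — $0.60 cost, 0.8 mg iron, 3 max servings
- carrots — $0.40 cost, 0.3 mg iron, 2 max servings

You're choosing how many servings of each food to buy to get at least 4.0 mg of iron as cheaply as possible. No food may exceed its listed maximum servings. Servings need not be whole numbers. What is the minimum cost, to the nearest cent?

$3.80

Cost per mg of iron: brown rice $0.7500, bell pepper $1.2000, carrots $1.3333.
Take 3 servings of brown rice: +2.4 mg iron for $1.80 (total $1.80, still need 1.6 mg).
Take 2 servings of bell pepper: +1.0 mg iron for $1.20 (total $3.00, still need 0.6 mg).
Take 2 servings of carrots: +0.6 mg iron for $0.80 (total $3.80, still need 0.0 mg).
Filling from the cheapest source first is optimal under one linear minimum: $3.80.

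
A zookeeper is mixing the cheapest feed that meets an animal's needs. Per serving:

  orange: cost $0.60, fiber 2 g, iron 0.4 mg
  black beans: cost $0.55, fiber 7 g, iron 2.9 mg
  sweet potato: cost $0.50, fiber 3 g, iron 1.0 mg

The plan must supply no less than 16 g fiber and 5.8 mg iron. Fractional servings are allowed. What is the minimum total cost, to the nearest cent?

$1.26

With two linear requirements the optimum uses one or two foods; enumerate the corners.
orange only: max(16/2, 5.8/0.4) = 14.5 servings → $8.70.
black beans only: max(16/7, 5.8/2.9) = 2.286 servings → $1.26.
sweet potato only: max(16/3, 5.8/1.0) = 5.8 servings → $2.90.
orange + black beans with both tight: 1.933 servings and 1.733 servings → $2.11.
orange + sweet potato with both targets exact would need a negative amount; discard.
black beans + sweet potato with both tight: 0.8235 servings and 3.412 servings → $2.16.
The minimum over all feasible corners is $1.26.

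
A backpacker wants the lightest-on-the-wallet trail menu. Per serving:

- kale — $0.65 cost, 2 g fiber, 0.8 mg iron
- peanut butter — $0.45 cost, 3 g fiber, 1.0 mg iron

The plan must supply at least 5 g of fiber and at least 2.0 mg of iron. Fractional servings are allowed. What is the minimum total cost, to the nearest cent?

A basic optimal solution has at most two foods positive. Try each food alone and each pair with both targets met exactly.
kale only: max(5/2, 2.0/0.8) = 2.5 servings → $1.62.
peanut butter only: max(5/3, 2.0/1.0) = 2 servings → $0.90.
kale + peanut butter with both tight: 2.5 servings and 0 servings → $1.62.
The minimum over all feasible corners is $0.90.

$0.90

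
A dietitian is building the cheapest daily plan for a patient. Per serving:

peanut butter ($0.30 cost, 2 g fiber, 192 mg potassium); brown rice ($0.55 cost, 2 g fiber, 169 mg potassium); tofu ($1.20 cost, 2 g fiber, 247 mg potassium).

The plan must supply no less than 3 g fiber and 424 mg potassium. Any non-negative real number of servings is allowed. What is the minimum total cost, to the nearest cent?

Check every corner: each single food scaled to meet both minima, and each pair solved so both constraints bind.
peanut butter only: max(3/2, 424/192) = 2.208 servings → $0.66.
brown rice only: max(3/2, 424/169) = 2.509 servings → $1.38.
tofu only: max(3/2, 424/247) = 1.717 servings → $2.06.
peanut butter + brown rice: the both-tight solution has a negative serving — not a feasible corner.
peanut butter + tofu: intersection lies outside the first quadrant.
brown rice + tofu with both targets exact would need a negative amount; discard.
So the least-cost plan costs $0.66.

$0.66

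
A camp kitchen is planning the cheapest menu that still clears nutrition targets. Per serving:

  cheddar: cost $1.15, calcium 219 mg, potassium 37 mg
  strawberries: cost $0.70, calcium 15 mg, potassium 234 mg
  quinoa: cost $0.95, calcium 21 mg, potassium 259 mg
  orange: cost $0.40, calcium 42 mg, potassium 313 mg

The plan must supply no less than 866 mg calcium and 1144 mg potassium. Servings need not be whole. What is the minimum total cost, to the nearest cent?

Compare the cost at each extreme point of the feasible region.
cheddar only: max(866/219, 1144/37) = 30.92 servings → $35.56.
strawberries only: max(866/15, 1144/234) = 57.73 servings → $40.41.
quinoa only: max(866/21, 1144/259) = 41.24 servings → $39.18.
orange only: max(866/42, 1144/313) = 20.62 servings → $8.25.
cheddar + strawberries with both tight: 3.659 servings and 4.31 servings → $7.23.
cheddar + quinoa with both tight: 3.58 servings and 3.906 servings → $7.83.
cheddar + orange with both tight: 3.329 servings and 3.261 servings → $5.13.
strawberries + quinoa: intersection lies outside the first quadrant.
strawberries + orange: the both-tight solution has a negative serving — not a feasible corner.
quinoa + orange: the both-tight solution has a negative serving — not a feasible corner.
Cheapest feasible corner: $5.13.

$5.13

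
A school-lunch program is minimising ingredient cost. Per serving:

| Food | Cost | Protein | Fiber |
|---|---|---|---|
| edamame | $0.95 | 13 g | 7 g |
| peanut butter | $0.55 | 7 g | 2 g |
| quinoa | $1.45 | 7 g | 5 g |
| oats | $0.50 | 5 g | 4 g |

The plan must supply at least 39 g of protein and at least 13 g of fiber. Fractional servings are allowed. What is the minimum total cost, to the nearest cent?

edamame only: max(39/13, 13/7) = 3 servings → $2.85.
peanut butter only: max(39/7, 13/2) = 6.5 servings → $3.58.
quinoa only: max(39/7, 13/5) = 5.571 servings → $8.08.
oats only: max(39/5, 13/4) = 7.8 servings → $3.90.
edamame + peanut butter with both tight: 0.5652 servings and 4.522 servings → $3.02.
edamame + quinoa: intersection lies outside the first quadrant.
edamame + oats: the both-tight solution has a negative serving — not a feasible corner.
peanut butter + quinoa with both tight: 4.952 servings and 0.619 servings → $3.62.
peanut butter + oats with both tight: 5.056 servings and 0.7222 servings → $3.14.
quinoa + oats: the both-tight solution has a negative serving — not a feasible corner.
Cheapest feasible corner: $2.85.

$2.85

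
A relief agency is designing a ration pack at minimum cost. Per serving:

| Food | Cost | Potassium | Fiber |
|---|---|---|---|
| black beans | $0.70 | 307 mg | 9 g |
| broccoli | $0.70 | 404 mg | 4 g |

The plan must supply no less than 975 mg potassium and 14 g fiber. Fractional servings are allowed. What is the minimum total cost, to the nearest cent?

black beans only: max(975/307, 14/9) = 3.176 servings → $2.22.
broccoli only: max(975/404, 14/4) = 3.5 servings → $2.45.
black beans + broccoli with both tight: 0.7292 servings and 1.859 servings → $1.81.
The minimum over all feasible corners is $1.81.

$1.81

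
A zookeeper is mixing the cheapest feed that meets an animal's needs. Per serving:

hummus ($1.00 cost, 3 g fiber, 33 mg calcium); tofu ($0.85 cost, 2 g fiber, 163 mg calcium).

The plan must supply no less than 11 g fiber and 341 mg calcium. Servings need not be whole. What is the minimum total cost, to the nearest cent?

$3.95

The cheapest plan sits at a corner of the feasible region — with two constraints it uses at most two foods.
hummus only: max(11/3, 341/33) = 10.33 servings → $10.33.
tofu only: max(11/2, 341/163) = 5.5 servings → $4.67.
hummus + tofu with both tight: 2.626 servings and 1.56 servings → $3.95.
Cheapest feasible corner: $3.95.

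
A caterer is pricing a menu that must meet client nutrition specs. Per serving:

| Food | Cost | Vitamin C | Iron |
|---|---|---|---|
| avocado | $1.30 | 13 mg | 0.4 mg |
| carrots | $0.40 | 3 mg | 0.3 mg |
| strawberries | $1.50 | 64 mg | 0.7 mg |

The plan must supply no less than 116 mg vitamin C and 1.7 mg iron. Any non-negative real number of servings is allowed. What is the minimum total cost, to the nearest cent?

avocado only: max(116/13, 1.7/0.4) = 8.923 servings → $11.60.
carrots only: max(116/3, 1.7/0.3) = 38.67 servings → $15.47.
strawberries only: max(116/64, 1.7/0.7) = 2.429 servings → $3.64.
avocado + carrots: the both-tight solution has a negative serving — not a feasible corner.
avocado + strawberries with both tight: 1.673 servings and 1.473 servings → $4.38.
carrots + strawberries with both tight: 1.614 servings and 1.737 servings → $3.25.
Cheapest feasible corner: $3.25.

$3.25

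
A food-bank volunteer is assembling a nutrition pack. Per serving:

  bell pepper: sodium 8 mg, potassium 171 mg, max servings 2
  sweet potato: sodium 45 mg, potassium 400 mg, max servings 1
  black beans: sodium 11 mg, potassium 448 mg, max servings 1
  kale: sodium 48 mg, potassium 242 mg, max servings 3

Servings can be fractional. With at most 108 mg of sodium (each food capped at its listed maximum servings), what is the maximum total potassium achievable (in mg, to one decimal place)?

1371.5 mg

Potassium per mg sodium: black beans 40.73, bell pepper 21.38, sweet potato 8.889, kale 5.042.
Take 1 serving of black beans: uses 11 mg sodium, +448.0 mg potassium (running total 448.0 mg).
Take 2 servings of bell pepper: uses 16 mg sodium, +342.0 mg potassium (running total 790.0 mg).
Take 1 serving of sweet potato: uses 45 mg sodium, +400.0 mg potassium (running total 1190.0 mg).
Take 0.75 servings of kale: uses 36 mg sodium, +181.5 mg potassium (running total 1371.5 mg).
Greedy by best ratio exhausts the sodium allowance optimally: 1371.5 mg.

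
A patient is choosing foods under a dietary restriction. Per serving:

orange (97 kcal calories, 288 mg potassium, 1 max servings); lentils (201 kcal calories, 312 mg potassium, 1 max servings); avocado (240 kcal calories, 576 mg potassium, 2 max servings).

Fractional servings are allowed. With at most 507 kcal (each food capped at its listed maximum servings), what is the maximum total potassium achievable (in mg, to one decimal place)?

Potassium per kcal: orange 2.969, avocado 2.4, lentils 1.552.
Take 1 serving of orange: uses 97 kcal, +288.0 mg potassium (running total 288.0 mg).
Take 1.708 servings of avocado: uses 410 kcal, +984.0 mg potassium (running total 1272.0 mg).
Filling greedily by potassium-per-kcal is optimal for one linear limit, giving 1272.0 mg.

1272.0 mg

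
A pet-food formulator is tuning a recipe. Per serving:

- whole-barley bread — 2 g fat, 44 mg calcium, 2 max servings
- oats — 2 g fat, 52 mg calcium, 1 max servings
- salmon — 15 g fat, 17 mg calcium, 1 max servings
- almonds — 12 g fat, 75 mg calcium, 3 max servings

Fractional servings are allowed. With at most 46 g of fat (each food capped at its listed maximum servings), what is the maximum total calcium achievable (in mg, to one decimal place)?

369.5 mg

Calcium per g fat: oats 26, whole-barley bread 22, almonds 6.25, salmon 1.133.
Take 1 serving of oats: uses 2 g fat, +52.0 mg calcium (running total 52.0 mg).
Take 2 servings of whole-barley bread: uses 4 g fat, +88.0 mg calcium (running total 140.0 mg).
Take 3 servings of almonds: uses 36 g fat, +225.0 mg calcium (running total 365.0 mg).
Take 0.2667 servings of salmon: uses 4 g fat, +4.5 mg calcium (running total 369.5 mg).
Filling greedily by calcium-per-g fat is optimal for one linear limit, giving 369.5 mg.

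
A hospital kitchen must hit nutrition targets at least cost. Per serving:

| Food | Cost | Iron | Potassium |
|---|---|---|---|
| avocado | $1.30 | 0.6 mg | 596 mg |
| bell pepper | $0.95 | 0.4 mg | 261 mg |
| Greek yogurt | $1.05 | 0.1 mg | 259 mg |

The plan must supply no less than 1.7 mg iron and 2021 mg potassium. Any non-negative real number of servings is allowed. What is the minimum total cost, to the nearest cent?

$4.41

avocado only: max(1.7/0.6, 2021/596) = 3.391 servings → $4.41.
bell pepper only: max(1.7/0.4, 2021/261) = 7.743 servings → $7.36.
Greek yogurt only: max(1.7/0.1, 2021/259) = 17 servings → $17.85.
avocado + bell pepper: intersection lies outside the first quadrant.
avocado + Greek yogurt with both tight: 2.486 servings and 2.081 servings → $5.42.
bell pepper + Greek yogurt with both tight: 3.074 servings and 4.706 servings → $7.86.
The minimum over all feasible corners is $4.41.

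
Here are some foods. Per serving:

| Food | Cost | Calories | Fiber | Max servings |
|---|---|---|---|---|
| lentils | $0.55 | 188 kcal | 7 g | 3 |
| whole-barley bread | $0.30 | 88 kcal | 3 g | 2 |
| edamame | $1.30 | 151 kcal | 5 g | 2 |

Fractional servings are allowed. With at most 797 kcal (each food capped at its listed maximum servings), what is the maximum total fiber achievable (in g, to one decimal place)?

28.9 g

Fiber per kcal: lentils 0.03723, whole-barley bread 0.03409, edamame 0.03311.
Take 3 servings of lentils: uses 564 kcal, +21.0 g fiber (running total 21.0 g).
Take 2 servings of whole-barley bread: uses 176 kcal, +6.0 g fiber (running total 27.0 g).
Take 0.3775 servings of edamame: uses 57 kcal, +1.9 g fiber (running total 28.9 g).
Greedy by best ratio exhausts the calories allowance optimally: 28.9 g.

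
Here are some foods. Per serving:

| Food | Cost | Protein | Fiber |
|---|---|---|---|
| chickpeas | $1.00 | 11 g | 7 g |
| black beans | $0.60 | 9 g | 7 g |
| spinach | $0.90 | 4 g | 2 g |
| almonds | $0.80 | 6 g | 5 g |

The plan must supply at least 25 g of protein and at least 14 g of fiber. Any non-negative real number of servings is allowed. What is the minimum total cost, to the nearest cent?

$1.67

A basic optimal solution has at most two foods positive. Try each food alone and each pair with both targets met exactly.
chickpeas only: max(25/11, 14/7) = 2.273 servings → $2.27.
black beans only: max(25/9, 14/7) = 2.778 servings → $1.67.
spinach only: max(25/4, 14/2) = 7 servings → $6.30.
almonds only: max(25/6, 14/5) = 4.167 servings → $3.33.
chickpeas + black beans: the both-tight solution has a negative serving — not a feasible corner.
chickpeas + spinach with both tight: 1 serving and 3.5 servings → $4.15.
chickpeas + almonds with both targets exact would need a negative amount; discard.
black beans + spinach with both tight: 0.6 servings and 4.9 servings → $4.77.
black beans + almonds: intersection lies outside the first quadrant.
spinach + almonds with both tight: 5.125 servings and 0.75 servings → $5.21.
So the least-cost plan costs $1.67.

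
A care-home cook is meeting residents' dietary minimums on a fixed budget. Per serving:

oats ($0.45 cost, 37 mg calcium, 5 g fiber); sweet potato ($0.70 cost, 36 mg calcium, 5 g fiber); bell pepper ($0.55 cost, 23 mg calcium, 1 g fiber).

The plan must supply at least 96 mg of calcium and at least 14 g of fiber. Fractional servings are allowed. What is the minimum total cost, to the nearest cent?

$1.26

Two binding constraints pin down two serving amounts, so the optimal mix uses at most two foods. The candidates are each food alone (scaled to the tighter of calcium/fiber) and each pair with both constraints tight.
oats only: max(96/37, 14/5) = 2.8 servings → $1.26.
sweet potato only: max(96/36, 14/5) = 2.8 servings → $1.96.
bell pepper only: max(96/23, 14/1) = 14 servings → $7.70.
oats + sweet potato: intersection lies outside the first quadrant.
oats + bell pepper with both targets exact would need a negative amount; discard.
sweet potato + bell pepper: intersection lies outside the first quadrant.
So the least-cost plan costs $1.26.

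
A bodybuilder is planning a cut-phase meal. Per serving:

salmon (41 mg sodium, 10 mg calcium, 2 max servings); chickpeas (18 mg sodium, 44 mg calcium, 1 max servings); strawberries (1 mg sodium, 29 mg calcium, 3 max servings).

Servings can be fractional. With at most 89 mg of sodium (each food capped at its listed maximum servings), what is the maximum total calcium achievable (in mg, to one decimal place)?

147.6 mg

Calcium per mg sodium: strawberries 29, chickpeas 2.444, salmon 0.2439.
Take 3 servings of strawberries: uses 3 mg sodium, +87.0 mg calcium (running total 87.0 mg).
Take 1 serving of chickpeas: uses 18 mg sodium, +44.0 mg calcium (running total 131.0 mg).
Take 1.659 servings of salmon: uses 68 mg sodium, +16.6 mg calcium (running total 147.6 mg).
Filling greedily by calcium-per-mg sodium is optimal for one linear limit, giving 147.6 mg.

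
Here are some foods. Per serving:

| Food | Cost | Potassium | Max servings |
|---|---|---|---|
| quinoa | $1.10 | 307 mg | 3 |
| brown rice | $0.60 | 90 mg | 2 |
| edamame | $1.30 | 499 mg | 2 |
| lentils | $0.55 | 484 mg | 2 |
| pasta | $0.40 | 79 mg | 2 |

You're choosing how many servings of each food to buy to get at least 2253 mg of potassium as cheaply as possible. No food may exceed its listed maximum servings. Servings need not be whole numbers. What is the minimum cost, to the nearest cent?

$4.73

Cost per mg of potassium: lentils $0.0011, edamame $0.0026, quinoa $0.0036, pasta $0.0051, brown rice $0.0067.
Take 2 servings of lentils: +968.0 mg potassium for $1.10 (total $1.10, still need 1285.0 mg).
Take 2 servings of edamame: +998.0 mg potassium for $2.60 (total $3.70, still need 287.0 mg).
Take 0.9349 servings of quinoa: +287.0 mg potassium for $1.03 (total $4.73, still need 0.0 mg).
Filling from the cheapest source first is optimal under one linear minimum: $4.73.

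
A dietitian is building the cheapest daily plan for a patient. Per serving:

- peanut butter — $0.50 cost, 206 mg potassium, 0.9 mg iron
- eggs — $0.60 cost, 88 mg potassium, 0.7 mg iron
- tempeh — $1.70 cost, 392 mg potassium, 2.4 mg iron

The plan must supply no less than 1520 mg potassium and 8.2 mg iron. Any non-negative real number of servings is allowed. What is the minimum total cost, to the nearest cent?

peanut butter only: max(1520/206, 8.2/0.9) = 9.111 servings → $4.56.
eggs only: max(1520/88, 8.2/0.7) = 17.27 servings → $10.36.
tempeh only: max(1520/392, 8.2/2.4) = 3.878 servings → $6.59.
peanut butter + eggs with both tight: 5.268 servings and 4.942 servings → $5.60.
peanut butter + tempeh with both tight: 3.062 servings and 2.268 servings → $5.39.
eggs + tempeh: the both-tight solution has a negative serving — not a feasible corner.
Cheapest feasible corner: $4.56.

$4.56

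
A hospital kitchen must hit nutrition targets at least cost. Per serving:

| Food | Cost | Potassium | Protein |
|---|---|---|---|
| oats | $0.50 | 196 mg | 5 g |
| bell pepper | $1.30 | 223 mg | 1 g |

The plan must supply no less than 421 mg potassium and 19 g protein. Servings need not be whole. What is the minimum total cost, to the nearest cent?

Minimising a linear cost over {potassium ≥ 421, protein ≥ 19, servings ≥ 0} — the optimum is at a vertex, using one or two foods.
oats only: max(421/196, 19/5) = 3.8 servings → $1.90.
bell pepper only: max(421/223, 19/1) = 19 servings → $24.70.
oats + bell pepper: intersection lies outside the first quadrant.
The minimum over all feasible corners is $1.90.

$1.90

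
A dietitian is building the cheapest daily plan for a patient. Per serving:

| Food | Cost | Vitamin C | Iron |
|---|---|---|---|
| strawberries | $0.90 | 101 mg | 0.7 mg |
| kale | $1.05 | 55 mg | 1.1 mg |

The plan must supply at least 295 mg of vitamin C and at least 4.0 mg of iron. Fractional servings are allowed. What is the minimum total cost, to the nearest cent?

$4.15

For a min-cost LP with two ≥-constraints, a basic feasible solution has at most two positive variables.
strawberries only: max(295/101, 4.0/0.7) = 5.714 servings → $5.14.
kale only: max(295/55, 4.0/1.1) = 5.364 servings → $5.63.
strawberries + kale with both tight: 1.439 servings and 2.72 servings → $4.15.
The minimum over all feasible corners is $4.15.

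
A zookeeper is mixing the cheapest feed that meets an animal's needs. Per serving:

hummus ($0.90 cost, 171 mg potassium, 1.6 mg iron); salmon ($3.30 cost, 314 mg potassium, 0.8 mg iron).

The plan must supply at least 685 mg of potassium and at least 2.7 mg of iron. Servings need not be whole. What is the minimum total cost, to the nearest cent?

Two binding constraints pin down two serving amounts, so the optimal mix uses at most two foods. The candidates are each food alone (scaled to the tighter of potassium/iron) and each pair with both constraints tight.
hummus only: max(685/171, 2.7/1.6) = 4.006 servings → $3.61.
salmon only: max(685/314, 2.7/0.8) = 3.375 servings → $11.14.
hummus + salmon with both tight: 0.82 servings and 1.735 servings → $6.46.
The minimum over all feasible corners is $3.61.

$3.61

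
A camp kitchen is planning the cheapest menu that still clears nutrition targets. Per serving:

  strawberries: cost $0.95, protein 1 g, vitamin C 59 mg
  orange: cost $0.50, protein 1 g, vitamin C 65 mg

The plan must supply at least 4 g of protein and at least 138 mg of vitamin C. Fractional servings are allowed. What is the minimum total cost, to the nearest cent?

$2.00

With two linear requirements the optimum uses one or two foods; enumerate the corners.
strawberries only: max(4/1, 138/59) = 4 servings → $3.80.
orange only: max(4/1, 138/65) = 4 servings → $2.00.
strawberries + orange: intersection lies outside the first quadrant.
So the least-cost plan costs $2.00.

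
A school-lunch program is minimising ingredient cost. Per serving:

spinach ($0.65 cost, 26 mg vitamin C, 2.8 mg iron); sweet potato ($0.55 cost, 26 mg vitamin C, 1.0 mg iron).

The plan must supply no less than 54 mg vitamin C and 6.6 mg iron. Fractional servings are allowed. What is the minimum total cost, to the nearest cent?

$1.53

The cheapest plan sits at a corner of the feasible region — with two constraints it uses at most two foods.
spinach only: max(54/26, 6.6/2.8) = 2.357 servings → $1.53.
sweet potato only: max(54/26, 6.6/1.0) = 6.6 servings → $3.63.
spinach + sweet potato: the both-tight solution has a negative serving — not a feasible corner.
Cheapest feasible corner: $1.53.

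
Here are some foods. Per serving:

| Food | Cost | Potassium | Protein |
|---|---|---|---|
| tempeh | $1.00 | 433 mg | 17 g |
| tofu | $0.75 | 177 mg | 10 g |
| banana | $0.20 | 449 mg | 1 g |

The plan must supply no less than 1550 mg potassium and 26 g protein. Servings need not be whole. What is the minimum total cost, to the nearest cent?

Compare the cost at each extreme point of the feasible region.
tempeh only: max(1550/433, 26/17) = 3.58 servings → $3.58.
tofu only: max(1550/177, 26/10) = 8.757 servings → $6.57.
banana only: max(1550/449, 26/1) = 26 servings → $5.20.
tempeh + tofu: intersection lies outside the first quadrant.
tempeh + banana with both tight: 1.406 servings and 2.096 servings → $1.83.
tofu + banana with both tight: 2.347 servings and 2.527 servings → $2.27.
Cheapest feasible corner: $1.83.

$1.83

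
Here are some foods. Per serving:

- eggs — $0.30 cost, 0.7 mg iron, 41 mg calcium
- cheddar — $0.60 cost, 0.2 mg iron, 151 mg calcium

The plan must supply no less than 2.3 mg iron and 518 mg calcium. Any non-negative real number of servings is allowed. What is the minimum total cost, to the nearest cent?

$2.40

Compare the cost at each extreme point of the feasible region.
eggs only: max(2.3/0.7, 518/41) = 12.63 servings → $3.79.
cheddar only: max(2.3/0.2, 518/151) = 11.5 servings → $6.90.
eggs + cheddar with both tight: 2.499 servings and 2.752 servings → $2.40.
Cheapest feasible corner: $2.40.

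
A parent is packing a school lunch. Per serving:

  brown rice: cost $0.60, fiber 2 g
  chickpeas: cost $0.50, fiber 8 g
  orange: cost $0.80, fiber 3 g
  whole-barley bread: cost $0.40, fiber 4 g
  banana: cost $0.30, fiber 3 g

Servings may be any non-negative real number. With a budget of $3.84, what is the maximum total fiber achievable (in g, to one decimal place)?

61.4 g

Fiber per dollar: chickpeas 16, whole-barley bread 10, banana 10, orange 3.75, brown rice 3.333.
With no serving limits, spend the whole cost allowance on chickpeas: $3.84 / $0.50 × 8 g = 61.4 g.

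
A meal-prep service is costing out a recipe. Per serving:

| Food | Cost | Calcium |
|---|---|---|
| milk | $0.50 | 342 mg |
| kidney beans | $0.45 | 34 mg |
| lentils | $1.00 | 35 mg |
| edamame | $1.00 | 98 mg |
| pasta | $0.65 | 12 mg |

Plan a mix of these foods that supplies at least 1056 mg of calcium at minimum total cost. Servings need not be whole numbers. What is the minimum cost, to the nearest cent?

Cost per mg of calcium: milk $0.0015, edamame $0.0102, kidney beans $0.0132, lentils $0.0286, pasta $0.0542.
With no serving limits, use only milk: 1056 mg / 342 mg = 3.088 servings × $0.50 = $1.54.

$1.54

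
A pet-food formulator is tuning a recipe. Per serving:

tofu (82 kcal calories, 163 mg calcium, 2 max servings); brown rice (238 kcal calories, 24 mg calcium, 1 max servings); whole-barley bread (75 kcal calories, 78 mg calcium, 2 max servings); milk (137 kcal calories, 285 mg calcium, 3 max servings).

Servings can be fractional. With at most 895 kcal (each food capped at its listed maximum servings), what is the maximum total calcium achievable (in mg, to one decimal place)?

1354.1 mg

Calcium per kcal: milk 2.08, tofu 1.988, whole-barley bread 1.04, brown rice 0.1008.
Take 3 servings of milk: uses 411 kcal, +855.0 mg calcium (running total 855.0 mg).
Take 2 servings of tofu: uses 164 kcal, +326.0 mg calcium (running total 1181.0 mg).
Take 2 servings of whole-barley bread: uses 150 kcal, +156.0 mg calcium (running total 1337.0 mg).
Take 0.7143 servings of brown rice: uses 170 kcal, +17.1 mg calcium (running total 1354.1 mg).
Filling greedily by calcium-per-kcal is optimal for one linear limit, giving 1354.1 mg.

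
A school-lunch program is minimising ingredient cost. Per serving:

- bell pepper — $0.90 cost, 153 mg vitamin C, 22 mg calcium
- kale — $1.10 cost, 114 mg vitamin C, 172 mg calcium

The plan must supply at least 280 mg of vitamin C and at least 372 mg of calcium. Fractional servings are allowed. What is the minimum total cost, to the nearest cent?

$2.56

With two linear requirements the optimum uses one or two foods; enumerate the corners.
bell pepper only: max(280/153, 372/22) = 16.91 servings → $15.22.
kale only: max(280/114, 372/172) = 2.456 servings → $2.70.
bell pepper + kale with both tight: 0.2416 servings and 2.132 servings → $2.56.
Cheapest feasible corner: $2.56.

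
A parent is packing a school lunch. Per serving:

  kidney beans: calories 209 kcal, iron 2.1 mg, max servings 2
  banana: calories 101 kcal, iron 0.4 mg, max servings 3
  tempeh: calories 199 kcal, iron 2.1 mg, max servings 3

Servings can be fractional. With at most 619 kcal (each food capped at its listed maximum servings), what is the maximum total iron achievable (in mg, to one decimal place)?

Iron per kcal: tempeh 0.01055, kidney beans 0.01005, banana 0.00396.
Take 3 servings of tempeh: uses 597 kcal, +6.3 mg iron (running total 6.3 mg).
Take 0.1053 servings of kidney beans: uses 22 kcal, +0.2 mg iron (running total 6.5 mg).
Filling greedily by iron-per-kcal is optimal for one linear limit, giving 6.5 mg.

6.5 mg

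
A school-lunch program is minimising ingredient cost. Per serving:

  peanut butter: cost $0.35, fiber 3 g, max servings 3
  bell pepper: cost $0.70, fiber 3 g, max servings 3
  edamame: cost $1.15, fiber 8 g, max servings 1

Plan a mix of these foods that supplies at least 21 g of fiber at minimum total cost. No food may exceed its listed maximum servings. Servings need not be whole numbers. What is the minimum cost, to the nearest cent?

Cost per g of fiber: peanut butter $0.1167, edamame $0.1437, bell pepper $0.2333.
Take 3 servings of peanut butter: +9.0 g fiber for $1.05 (total $1.05, still need 12.0 g).
Take 1 serving of edamame: +8.0 g fiber for $1.15 (total $2.20, still need 4.0 g).
Take 1.333 servings of bell pepper: +4.0 g fiber for $0.93 (total $3.13, still need 0.0 g).
Greedy by cheapest-per-g is optimal for a single linear constraint, so the minimum cost is $3.13.

$3.13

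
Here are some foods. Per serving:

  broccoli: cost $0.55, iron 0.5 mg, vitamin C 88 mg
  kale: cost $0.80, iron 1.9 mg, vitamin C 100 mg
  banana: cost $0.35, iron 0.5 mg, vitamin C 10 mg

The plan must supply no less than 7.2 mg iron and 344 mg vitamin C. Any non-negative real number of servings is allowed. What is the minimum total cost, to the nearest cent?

An LP optimum is at a vertex; with two nutrient constraints at most two foods are used. Check each candidate.
broccoli only: max(7.2/0.5, 344/88) = 14.4 servings → $7.92.
kale only: max(7.2/1.9, 344/100) = 3.789 servings → $3.03.
banana only: max(7.2/0.5, 344/10) = 34.4 servings → $12.04.
broccoli + kale with both targets exact would need a negative amount; discard.
broccoli + banana with both tight: 2.564 servings and 11.84 servings → $5.55.
kale + banana with both tight: 3.226 servings and 2.142 servings → $3.33.
Cheapest feasible corner: $3.03.

$3.03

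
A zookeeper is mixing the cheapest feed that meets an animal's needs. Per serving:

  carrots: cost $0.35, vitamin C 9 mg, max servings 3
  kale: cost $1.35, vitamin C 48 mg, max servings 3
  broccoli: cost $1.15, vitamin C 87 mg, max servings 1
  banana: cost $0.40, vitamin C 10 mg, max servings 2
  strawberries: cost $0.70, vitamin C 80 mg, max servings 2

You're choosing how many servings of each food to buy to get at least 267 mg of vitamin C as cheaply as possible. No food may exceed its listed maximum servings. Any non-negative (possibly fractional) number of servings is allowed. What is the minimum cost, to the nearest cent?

Cost per mg of vitamin C: strawberries $0.0088, broccoli $0.0132, kale $0.0281, carrots $0.0389, banana $0.0400.
Take 2 servings of strawberries: +160.0 mg vitamin C for $1.40 (total $1.40, still need 107.0 mg).
Take 1 serving of broccoli: +87.0 mg vitamin C for $1.15 (total $2.55, still need 20.0 mg).
Take 0.4167 servings of kale: +20.0 mg vitamin C for $0.56 (total $3.11, still need 0.0 mg).
Filling from the cheapest source first is optimal under one linear minimum: $3.11.

$3.11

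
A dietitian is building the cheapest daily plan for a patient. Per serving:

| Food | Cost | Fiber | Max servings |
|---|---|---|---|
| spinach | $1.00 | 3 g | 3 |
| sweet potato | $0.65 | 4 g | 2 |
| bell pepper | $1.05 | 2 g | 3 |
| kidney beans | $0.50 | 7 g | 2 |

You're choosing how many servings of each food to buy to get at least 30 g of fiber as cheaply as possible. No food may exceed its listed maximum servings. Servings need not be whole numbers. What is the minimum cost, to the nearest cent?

$4.97

Cost per g of fiber: kidney beans $0.0714, sweet potato $0.1625, spinach $0.3333, bell pepper $0.5250.
Take 2 servings of kidney beans: +14.0 g fiber for $1.00 (total $1.00, still need 16.0 g).
Take 2 servings of sweet potato: +8.0 g fiber for $1.30 (total $2.30, still need 8.0 g).
Take 2.667 servings of spinach: +8.0 g fiber for $2.67 (total $4.97, still need 0.0 g).
Greedy by cheapest-per-g is optimal for a single linear constraint, so the minimum cost is $4.97.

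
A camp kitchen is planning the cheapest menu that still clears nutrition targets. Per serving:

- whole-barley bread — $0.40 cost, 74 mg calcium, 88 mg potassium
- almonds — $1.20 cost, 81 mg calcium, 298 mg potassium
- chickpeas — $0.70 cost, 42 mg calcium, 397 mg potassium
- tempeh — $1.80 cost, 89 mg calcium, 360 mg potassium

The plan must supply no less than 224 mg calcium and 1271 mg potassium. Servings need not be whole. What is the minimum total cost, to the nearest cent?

With two linear requirements the optimum uses one or two foods; enumerate the corners.
whole-barley bread only: max(224/74, 1271/88) = 14.44 servings → $5.78.
almonds only: max(224/81, 1271/298) = 4.265 servings → $5.12.
chickpeas only: max(224/42, 1271/397) = 5.333 servings → $3.73.
tempeh only: max(224/89, 1271/360) = 3.531 servings → $6.36.
whole-barley bread + almonds: intersection lies outside the first quadrant.
whole-barley bread + chickpeas with both tight: 1.384 servings and 2.895 servings → $2.58.
whole-barley bread + tempeh with both targets exact would need a negative amount; discard.
almonds + chickpeas with both tight: 1.81 servings and 1.843 servings → $3.46.
almonds + tempeh: intersection lies outside the first quadrant.
chickpeas + tempeh with both tight: 1.607 servings and 1.759 servings → $4.29.
The minimum over all feasible corners is $2.58.

$2.58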